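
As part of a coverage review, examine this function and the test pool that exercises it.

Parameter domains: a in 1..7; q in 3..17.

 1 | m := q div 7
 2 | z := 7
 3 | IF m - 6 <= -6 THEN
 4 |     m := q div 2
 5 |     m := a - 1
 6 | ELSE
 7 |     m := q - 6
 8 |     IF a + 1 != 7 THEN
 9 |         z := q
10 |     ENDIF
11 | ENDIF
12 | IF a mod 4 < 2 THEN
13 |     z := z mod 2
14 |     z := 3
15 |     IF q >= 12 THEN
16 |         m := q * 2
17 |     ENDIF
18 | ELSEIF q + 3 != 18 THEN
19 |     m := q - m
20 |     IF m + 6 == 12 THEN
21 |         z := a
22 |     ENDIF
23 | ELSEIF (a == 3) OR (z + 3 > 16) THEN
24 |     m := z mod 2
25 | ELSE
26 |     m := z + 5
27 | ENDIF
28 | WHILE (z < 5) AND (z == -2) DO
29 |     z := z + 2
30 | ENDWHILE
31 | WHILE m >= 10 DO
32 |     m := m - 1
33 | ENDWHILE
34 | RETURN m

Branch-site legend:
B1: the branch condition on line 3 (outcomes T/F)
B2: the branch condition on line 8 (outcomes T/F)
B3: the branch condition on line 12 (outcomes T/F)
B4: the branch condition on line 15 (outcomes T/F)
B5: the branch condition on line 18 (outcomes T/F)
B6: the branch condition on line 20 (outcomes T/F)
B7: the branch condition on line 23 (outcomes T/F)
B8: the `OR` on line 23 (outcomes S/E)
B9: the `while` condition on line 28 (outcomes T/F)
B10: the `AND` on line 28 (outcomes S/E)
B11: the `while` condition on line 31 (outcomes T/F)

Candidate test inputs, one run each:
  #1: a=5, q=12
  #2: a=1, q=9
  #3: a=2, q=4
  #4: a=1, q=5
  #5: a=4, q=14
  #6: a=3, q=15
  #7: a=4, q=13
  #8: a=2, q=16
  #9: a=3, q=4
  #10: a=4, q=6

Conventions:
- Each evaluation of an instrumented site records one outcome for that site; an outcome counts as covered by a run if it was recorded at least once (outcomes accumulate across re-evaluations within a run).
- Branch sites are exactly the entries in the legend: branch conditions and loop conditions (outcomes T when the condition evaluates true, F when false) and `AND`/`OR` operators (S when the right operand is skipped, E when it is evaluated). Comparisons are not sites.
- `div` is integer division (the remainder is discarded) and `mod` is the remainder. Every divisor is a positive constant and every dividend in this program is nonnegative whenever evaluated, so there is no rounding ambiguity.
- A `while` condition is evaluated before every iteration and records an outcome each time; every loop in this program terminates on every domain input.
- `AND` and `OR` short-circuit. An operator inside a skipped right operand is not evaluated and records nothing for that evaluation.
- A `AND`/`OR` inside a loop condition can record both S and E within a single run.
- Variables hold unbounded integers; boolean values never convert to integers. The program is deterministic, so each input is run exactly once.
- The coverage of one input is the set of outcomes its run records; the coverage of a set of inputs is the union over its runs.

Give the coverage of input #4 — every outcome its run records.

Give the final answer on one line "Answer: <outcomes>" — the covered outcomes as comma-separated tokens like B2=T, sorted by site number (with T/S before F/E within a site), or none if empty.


Running input #4 (a=1, q=5), event by event:
  B1->T, B3->T, B4->F, B10->E, B9->F, B11->F
collecting distinct outcomes: B1=T, B3=T, B4=F, B9=F, B10=E, B11=F
Answer: B1=T, B3=T, B4=F, B9=F, B10=E, B11=F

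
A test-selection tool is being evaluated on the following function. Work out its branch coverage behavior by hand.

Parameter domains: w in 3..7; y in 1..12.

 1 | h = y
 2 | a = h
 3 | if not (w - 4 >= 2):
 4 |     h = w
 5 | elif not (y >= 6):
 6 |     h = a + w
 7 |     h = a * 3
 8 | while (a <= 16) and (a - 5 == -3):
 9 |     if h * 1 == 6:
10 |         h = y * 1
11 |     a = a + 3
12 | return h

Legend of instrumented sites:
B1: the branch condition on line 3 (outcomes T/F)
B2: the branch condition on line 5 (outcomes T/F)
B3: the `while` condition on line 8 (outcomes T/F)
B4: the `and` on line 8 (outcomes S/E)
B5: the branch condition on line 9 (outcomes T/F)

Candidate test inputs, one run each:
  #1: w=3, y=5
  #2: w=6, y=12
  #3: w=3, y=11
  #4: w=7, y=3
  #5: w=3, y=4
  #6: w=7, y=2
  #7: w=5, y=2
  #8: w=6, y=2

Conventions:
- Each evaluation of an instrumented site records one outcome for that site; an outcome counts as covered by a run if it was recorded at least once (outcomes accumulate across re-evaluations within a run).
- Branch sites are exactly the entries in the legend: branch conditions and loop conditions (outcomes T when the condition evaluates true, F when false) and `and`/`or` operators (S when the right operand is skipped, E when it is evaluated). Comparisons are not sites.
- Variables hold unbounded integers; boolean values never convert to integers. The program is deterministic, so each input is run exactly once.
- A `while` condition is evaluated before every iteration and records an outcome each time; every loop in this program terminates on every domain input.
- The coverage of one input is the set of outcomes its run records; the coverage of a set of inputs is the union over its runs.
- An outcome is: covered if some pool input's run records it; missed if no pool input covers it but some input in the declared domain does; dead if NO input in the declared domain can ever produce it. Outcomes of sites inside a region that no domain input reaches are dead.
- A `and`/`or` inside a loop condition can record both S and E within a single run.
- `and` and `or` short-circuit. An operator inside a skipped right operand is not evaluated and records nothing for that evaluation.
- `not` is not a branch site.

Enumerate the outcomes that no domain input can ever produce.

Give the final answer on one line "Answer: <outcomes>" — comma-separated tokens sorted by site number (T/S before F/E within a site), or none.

sweeping the full domain (60 inputs) for each outcome:
  B4=S: zero occurrences over every domain input -> dead
  reachable outcomes have witnesses, e.g. B1=T (e.g. w=3, y=1), B1=F (e.g. w=6, y=1), B2=T (e.g. w=6, y=1), B2=F (e.g. w=6, y=6)

Answer: B4=S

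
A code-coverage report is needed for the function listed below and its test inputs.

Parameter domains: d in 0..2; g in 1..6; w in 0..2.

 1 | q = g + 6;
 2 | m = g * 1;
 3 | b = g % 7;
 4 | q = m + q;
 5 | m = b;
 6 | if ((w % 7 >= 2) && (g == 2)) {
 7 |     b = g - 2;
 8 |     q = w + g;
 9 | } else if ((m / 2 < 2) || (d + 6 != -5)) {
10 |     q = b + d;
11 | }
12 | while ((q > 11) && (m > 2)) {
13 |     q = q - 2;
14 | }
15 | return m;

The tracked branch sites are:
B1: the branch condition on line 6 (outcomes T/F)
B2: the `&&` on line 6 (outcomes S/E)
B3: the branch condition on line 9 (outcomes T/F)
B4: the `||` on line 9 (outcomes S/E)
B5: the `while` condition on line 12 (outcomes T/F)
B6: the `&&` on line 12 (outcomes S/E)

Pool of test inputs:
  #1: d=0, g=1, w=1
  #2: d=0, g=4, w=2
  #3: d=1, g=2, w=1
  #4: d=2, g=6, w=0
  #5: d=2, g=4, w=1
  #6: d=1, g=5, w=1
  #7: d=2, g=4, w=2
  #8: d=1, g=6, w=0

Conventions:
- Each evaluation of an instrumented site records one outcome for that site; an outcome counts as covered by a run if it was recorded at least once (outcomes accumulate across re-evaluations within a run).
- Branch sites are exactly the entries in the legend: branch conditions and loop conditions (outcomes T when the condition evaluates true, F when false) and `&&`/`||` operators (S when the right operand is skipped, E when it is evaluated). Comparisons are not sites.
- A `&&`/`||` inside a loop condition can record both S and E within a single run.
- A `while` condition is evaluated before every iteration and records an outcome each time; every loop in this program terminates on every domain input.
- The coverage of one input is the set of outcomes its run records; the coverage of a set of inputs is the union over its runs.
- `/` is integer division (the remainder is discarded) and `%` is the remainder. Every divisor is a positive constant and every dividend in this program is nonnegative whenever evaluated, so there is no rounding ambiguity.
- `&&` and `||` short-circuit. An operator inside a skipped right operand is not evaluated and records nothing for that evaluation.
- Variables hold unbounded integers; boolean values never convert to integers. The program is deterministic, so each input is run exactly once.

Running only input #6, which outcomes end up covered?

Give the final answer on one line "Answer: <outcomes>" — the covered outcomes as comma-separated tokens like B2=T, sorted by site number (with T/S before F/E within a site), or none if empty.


Event log for input #6 (d=1, g=5, w=1):
  B2->S, B1->F, B4->E, B3->T, B6->S, B5->F
as a set, this run covers: B1=F, B2=S, B3=T, B4=E, B5=F, B6=S
Answer: B1=F, B2=S, B3=T, B4=E, B5=F, B6=S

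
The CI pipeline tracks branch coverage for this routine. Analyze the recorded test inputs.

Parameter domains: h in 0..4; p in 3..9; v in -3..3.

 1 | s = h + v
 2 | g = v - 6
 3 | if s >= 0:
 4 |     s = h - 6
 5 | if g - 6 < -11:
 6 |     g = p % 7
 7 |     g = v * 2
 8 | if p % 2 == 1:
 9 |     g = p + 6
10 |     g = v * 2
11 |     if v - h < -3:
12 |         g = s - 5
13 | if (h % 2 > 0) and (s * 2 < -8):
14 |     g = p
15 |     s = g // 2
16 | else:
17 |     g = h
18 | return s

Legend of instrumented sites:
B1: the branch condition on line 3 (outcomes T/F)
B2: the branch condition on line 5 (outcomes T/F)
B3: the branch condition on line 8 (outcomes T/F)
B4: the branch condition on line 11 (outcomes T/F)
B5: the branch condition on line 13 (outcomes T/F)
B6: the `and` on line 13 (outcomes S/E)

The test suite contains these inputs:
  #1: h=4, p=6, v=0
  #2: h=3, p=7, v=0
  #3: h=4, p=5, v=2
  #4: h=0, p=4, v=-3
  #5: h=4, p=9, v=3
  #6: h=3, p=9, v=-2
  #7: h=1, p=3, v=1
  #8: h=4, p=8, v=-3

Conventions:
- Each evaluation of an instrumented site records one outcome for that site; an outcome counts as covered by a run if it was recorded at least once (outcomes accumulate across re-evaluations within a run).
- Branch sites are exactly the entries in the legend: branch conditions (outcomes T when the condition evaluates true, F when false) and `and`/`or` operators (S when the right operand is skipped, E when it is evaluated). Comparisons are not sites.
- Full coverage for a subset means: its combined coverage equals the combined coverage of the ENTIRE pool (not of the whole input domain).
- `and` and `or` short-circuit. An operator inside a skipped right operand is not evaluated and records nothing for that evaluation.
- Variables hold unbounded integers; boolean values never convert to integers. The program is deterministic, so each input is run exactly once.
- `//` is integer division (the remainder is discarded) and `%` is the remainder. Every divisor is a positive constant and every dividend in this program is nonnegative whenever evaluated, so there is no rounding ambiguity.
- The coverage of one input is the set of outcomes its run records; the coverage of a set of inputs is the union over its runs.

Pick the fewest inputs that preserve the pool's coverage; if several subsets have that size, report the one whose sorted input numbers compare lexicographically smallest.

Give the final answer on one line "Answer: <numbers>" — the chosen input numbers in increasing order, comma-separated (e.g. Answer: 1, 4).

test 1 (h=4, p=6, v=0) hits B1=T, B2=T, B3=F, B5=F, B6=S
test 2 (h=3, p=7, v=0) hits B1=T, B2=T, B3=T, B4=F, B5=F, B6=E
test 3 (h=4, p=5, v=2) hits B1=T, B2=F, B3=T, B4=F, B5=F, B6=S
test 4 (h=0, p=4, v=-3) hits B1=F, B2=T, B3=F, B5=F, B6=S
test 5 (h=4, p=9, v=3) hits B1=T, B2=F, B3=T, B4=F, B5=F, B6=S
test 6 (h=3, p=9, v=-2) hits B1=T, B2=T, B3=T, B4=T, B5=F, B6=E
test 7 (h=1, p=3, v=1) hits B1=T, B2=F, B3=T, B4=F, B5=T, B6=E
test 8 (h=4, p=8, v=-3) hits B1=T, B2=T, B3=F, B5=F, B6=S
pool-wide coverage (12 outcomes): B1=T, B1=F, B2=T, B2=F, B3=T, B3=F, B4=T, B4=F, B5=T, B5=F, B6=S, B6=E
checked all size-1 subsets: none covers 12 outcomes (max 6/12)
checked all size-2 subsets: none covers 12 outcomes (max 11/12)
inputs {4, 6, 7} (size 3) cover everything; no size-3 subset with a lexicographically smaller index list covers all 12

Answer: 4, 6, 7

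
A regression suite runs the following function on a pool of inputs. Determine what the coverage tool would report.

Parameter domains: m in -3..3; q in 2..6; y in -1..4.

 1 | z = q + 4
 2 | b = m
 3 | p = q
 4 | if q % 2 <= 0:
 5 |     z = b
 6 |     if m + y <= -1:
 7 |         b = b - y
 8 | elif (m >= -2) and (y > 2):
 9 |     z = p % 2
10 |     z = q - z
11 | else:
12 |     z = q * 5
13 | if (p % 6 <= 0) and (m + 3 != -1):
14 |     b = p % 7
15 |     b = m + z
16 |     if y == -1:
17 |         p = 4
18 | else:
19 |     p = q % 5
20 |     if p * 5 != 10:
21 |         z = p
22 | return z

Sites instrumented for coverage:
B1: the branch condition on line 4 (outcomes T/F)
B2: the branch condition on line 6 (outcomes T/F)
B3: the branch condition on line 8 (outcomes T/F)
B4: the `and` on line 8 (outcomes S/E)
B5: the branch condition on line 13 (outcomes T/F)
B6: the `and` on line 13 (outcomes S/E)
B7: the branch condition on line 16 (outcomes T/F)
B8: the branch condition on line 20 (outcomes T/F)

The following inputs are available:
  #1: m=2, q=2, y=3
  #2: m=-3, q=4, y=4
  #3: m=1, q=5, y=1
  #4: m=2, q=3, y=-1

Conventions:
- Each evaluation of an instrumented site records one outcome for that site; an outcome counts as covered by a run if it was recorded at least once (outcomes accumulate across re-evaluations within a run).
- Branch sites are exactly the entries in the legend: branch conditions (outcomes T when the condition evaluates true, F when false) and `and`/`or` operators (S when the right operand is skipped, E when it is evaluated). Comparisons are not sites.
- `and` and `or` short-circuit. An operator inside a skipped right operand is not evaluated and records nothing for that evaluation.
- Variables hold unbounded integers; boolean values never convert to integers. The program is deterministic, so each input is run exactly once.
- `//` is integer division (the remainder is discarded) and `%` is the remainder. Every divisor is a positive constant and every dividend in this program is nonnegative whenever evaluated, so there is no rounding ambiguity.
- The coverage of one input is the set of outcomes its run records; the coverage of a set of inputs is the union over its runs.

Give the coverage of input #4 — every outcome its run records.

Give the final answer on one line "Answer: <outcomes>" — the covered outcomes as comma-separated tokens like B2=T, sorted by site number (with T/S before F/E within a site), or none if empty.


Event log for input #4 (m=2, q=3, y=-1):
  B1->F, B4->E, B3->F, B6->S, B5->F, B8->T
distinct outcomes covered: B1=F, B3=F, B4=E, B5=F, B6=S, B8=T
Answer: B1=F, B3=F, B4=E, B5=F, B6=S, B8=T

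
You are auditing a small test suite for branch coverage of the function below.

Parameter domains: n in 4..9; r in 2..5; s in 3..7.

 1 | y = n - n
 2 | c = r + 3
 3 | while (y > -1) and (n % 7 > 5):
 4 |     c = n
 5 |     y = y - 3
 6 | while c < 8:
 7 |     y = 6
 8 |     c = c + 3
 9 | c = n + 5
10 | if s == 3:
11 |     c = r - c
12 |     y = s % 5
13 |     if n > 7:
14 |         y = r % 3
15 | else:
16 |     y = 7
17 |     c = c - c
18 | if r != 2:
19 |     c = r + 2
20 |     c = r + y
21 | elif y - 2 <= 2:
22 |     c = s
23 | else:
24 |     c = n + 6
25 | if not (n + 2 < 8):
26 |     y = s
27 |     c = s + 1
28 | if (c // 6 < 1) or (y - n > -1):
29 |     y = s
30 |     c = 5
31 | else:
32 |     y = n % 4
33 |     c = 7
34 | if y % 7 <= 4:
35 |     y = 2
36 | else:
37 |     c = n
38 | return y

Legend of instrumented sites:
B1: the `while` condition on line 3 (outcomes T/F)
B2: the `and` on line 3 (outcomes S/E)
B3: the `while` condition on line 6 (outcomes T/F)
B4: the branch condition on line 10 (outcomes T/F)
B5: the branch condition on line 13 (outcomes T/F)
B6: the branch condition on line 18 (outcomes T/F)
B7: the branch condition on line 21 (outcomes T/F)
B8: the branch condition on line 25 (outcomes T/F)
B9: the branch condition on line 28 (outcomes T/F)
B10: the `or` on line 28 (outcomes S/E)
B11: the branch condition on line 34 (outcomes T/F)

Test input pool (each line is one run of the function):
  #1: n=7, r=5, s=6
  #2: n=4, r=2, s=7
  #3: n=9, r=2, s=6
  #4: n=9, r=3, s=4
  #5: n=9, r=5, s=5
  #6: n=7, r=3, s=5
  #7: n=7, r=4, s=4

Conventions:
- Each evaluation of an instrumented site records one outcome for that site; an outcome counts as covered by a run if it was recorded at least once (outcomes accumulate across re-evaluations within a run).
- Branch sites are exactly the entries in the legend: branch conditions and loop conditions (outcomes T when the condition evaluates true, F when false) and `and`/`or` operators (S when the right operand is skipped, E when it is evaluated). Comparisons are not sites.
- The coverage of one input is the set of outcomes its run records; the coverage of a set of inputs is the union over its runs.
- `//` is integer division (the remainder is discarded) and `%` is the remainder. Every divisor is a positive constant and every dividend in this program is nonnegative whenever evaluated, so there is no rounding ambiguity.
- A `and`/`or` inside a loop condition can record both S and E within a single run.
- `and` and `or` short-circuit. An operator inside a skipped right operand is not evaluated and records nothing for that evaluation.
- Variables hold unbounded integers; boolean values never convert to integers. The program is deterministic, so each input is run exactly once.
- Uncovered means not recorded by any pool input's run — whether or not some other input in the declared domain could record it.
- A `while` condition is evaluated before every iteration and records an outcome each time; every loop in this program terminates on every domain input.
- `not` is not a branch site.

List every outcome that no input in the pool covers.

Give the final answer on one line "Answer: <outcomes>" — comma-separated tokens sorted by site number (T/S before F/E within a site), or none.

input #1, n=7, r=5, s=6: events B2->E, B1->F, B3->F, B4->F, B6->T, B8->T, B10->E, B9->F, B11->T; outcomes B1=F, B2=E, B3=F, B4=F, B6=T, B8=T, B9=F, B10=E, B11=T
input #2, n=4, r=2, s=7: events B2->E, B1->F, B3->T, B3->F, B4->F, B6->F, B7->F, B8->F, B10->E, B9->T, B11->T; outcomes B1=F, B2=E, B3=T, B3=F, B4=F, B6=F, B7=F, B8=F, B9=T, B10=E, B11=T
input #3, n=9, r=2, s=6: events B2->E, B1->F, B3->T, B3->F, B4->F, B6->F, B7->F, B8->T, B10->E, B9->F, B11->T; outcomes B1=F, B2=E, B3=T, B3=F, B4=F, B6=F, B7=F, B8=T, B9=F, B10=E, B11=T
input #4, n=9, r=3, s=4: events B2->E, B1->F, B3->T, B3->F, B4->F, B6->T, B8->T, B10->S, B9->T, B11->T; outcomes B1=F, B2=E, B3=T, B3=F, B4=F, B6=T, B8=T, B9=T, B10=S, B11=T
input #5, n=9, r=5, s=5: events B2->E, B1->F, B3->F, B4->F, B6->T, B8->T, B10->E, B9->F, B11->T; outcomes B1=F, B2=E, B3=F, B4=F, B6=T, B8=T, B9=F, B10=E, B11=T
input #6, n=7, r=3, s=5: events B2->E, B1->F, B3->T, B3->F, B4->F, B6->T, B8->T, B10->E, B9->F, B11->T; outcomes B1=F, B2=E, B3=T, B3=F, B4=F, B6=T, B8=T, B9=F, B10=E, B11=T
input #7, n=7, r=4, s=4: events B2->E, B1->F, B3->T, B3->F, B4->F, B6->T, B8->T, B10->S, B9->T, B11->T; outcomes B1=F, B2=E, B3=T, B3=F, B4=F, B6=T, B8=T, B9=T, B10=S, B11=T
union over the pool: B1=F, B2=E, B3=T, B3=F, B4=F, B6=T, B6=F, B7=F, B8=T, B8=F, B9=T, B9=F, B10=S, B10=E, B11=T
uncovered (7 of 22): B1=T, B2=S, B4=T, B5=T, B5=F, B7=T, B11=F

Answer: B1=T, B2=S, B4=T, B5=T, B5=F, B7=T, B11=F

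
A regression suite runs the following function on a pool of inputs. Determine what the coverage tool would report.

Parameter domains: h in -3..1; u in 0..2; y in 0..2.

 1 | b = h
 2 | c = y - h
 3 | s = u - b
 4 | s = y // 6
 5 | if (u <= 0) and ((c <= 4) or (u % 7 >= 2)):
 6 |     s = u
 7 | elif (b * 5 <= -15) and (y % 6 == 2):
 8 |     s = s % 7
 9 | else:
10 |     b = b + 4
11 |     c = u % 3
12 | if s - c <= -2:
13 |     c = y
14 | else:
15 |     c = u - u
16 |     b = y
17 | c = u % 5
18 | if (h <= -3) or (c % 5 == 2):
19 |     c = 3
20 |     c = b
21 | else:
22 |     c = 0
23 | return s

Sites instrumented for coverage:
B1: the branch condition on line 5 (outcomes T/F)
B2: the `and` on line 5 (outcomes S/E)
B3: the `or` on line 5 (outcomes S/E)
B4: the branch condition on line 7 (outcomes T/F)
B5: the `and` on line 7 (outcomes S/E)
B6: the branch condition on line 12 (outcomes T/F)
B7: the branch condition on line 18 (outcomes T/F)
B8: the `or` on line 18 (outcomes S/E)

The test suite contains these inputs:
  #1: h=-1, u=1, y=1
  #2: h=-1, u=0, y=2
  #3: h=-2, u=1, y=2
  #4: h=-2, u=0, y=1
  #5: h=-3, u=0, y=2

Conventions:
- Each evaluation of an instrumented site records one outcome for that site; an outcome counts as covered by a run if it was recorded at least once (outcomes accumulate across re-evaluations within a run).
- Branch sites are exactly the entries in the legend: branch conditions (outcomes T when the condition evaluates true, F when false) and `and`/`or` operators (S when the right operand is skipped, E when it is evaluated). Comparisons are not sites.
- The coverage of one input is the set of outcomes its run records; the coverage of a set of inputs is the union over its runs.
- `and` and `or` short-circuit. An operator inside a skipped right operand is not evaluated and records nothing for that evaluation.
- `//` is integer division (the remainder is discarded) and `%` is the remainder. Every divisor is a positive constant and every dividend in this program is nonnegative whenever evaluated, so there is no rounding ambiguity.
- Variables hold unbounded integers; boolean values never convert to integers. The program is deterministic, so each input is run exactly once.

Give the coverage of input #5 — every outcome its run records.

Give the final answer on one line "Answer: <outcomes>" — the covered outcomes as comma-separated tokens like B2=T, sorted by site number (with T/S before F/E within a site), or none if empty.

Tracing the run of input #5 (h=-3, u=0, y=2):
  B2->E, B3->E, B1->F, B5->E, B4->T, B6->T, B8->S, B7->T
as a set, this run covers: B1=F, B2=E, B3=E, B4=T, B5=E, B6=T, B7=T, B8=S

Answer: B1=F, B2=E, B3=E, B4=T, B5=E, B6=T, B7=T, B8=S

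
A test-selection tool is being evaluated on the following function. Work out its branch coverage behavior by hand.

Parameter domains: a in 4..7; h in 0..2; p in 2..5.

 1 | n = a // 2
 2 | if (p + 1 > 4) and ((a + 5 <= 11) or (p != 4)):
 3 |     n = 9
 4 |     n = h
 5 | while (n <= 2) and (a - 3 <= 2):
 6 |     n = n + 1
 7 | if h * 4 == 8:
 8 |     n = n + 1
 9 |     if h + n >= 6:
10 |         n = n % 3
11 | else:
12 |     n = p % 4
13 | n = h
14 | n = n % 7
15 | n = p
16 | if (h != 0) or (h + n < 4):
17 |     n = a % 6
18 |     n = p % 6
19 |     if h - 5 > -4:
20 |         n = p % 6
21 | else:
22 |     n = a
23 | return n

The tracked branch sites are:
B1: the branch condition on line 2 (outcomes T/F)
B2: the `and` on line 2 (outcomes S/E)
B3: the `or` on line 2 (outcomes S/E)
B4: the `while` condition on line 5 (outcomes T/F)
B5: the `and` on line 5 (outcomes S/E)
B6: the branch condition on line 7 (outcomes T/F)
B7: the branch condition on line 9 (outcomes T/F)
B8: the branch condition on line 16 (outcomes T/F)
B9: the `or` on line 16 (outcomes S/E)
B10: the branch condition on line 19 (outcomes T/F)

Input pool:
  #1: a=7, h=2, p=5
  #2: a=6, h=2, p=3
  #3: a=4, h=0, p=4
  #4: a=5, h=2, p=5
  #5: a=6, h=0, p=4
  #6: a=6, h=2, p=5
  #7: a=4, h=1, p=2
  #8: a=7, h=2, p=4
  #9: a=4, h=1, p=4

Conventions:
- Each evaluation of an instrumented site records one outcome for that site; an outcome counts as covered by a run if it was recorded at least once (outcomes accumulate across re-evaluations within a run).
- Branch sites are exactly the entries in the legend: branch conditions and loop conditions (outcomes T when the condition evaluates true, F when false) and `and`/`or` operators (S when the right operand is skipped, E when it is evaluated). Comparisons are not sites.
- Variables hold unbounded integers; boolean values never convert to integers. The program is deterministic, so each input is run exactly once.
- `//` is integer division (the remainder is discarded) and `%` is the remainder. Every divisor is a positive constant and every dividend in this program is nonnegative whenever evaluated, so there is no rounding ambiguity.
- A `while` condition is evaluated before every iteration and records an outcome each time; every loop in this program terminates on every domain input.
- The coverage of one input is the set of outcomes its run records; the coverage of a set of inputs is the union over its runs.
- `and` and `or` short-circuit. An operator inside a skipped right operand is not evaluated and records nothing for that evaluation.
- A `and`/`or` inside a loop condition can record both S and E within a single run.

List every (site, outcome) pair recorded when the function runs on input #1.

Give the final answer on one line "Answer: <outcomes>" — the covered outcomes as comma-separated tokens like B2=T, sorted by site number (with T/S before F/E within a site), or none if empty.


Simulating input #1 (a=7, h=2, p=5) step by step:
  B2->E, B3->E, B1->T, B5->E, B4->F, B6->T, B7->F, B9->S, B8->T, B10->T
distinct outcomes covered: B1=T, B2=E, B3=E, B4=F, B5=E, B6=T, B7=F, B8=T, B9=S, B10=T
Answer: B1=T, B2=E, B3=E, B4=F, B5=E, B6=T, B7=F, B8=T, B9=S, B10=T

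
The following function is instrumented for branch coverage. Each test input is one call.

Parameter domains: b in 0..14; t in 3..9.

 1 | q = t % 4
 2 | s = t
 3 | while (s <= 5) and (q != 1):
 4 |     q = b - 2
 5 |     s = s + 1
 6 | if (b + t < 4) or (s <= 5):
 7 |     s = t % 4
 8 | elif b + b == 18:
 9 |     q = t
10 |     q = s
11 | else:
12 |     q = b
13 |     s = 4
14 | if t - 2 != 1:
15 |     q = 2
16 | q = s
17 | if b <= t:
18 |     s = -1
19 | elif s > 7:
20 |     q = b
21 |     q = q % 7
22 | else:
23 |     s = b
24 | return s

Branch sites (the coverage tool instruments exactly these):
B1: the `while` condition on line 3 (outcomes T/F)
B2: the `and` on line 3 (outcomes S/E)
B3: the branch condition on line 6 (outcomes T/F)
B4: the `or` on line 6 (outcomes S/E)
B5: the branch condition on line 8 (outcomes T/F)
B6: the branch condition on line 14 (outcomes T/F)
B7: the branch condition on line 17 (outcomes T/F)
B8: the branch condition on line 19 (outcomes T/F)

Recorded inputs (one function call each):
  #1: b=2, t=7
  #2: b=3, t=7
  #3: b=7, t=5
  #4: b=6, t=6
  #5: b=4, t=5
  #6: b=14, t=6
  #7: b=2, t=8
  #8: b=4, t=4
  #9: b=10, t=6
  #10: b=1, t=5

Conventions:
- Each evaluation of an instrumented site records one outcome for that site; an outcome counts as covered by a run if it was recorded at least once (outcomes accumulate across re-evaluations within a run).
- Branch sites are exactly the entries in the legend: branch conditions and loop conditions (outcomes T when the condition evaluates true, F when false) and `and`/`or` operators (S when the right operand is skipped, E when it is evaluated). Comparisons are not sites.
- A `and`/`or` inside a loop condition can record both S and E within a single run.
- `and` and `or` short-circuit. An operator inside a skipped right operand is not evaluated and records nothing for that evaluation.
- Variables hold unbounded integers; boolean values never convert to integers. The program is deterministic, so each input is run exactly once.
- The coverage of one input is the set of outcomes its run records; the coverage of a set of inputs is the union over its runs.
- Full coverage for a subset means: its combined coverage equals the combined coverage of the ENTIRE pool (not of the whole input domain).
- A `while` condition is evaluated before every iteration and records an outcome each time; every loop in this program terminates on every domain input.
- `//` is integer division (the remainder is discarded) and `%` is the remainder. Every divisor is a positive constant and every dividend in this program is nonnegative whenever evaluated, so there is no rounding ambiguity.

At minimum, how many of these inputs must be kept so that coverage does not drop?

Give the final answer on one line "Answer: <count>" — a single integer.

#1 (b=2, t=7) -> B2->S, B1->F, B4->E, B3->F, B5->F, B6->T, B7->T; covered: B1=F, B2=S, B3=F, B4=E, B5=F, B6=T, B7=T
#2 (b=3, t=7) -> B2->S, B1->F, B4->E, B3->F, B5->F, B6->T, B7->T; covered: B1=F, B2=S, B3=F, B4=E, B5=F, B6=T, B7=T
#3 (b=7, t=5) -> B2->E, B1->F, B4->E, B3->T, B6->T, B7->F, B8->F; covered: B1=F, B2=E, B3=T, B4=E, B6=T, B7=F, B8=F
#4 (b=6, t=6) -> B2->S, B1->F, B4->E, B3->F, B5->F, B6->T, B7->T; covered: B1=F, B2=S, B3=F, B4=E, B5=F, B6=T, B7=T
#5 (b=4, t=5) -> B2->E, B1->F, B4->E, B3->T, B6->T, B7->T; covered: B1=F, B2=E, B3=T, B4=E, B6=T, B7=T
#6 (b=14, t=6) -> B2->S, B1->F, B4->E, B3->F, B5->F, B6->T, B7->F, B8->F; covered: B1=F, B2=S, B3=F, B4=E, B5=F, B6=T, B7=F, B8=F
#7 (b=2, t=8) -> B2->S, B1->F, B4->E, B3->F, B5->F, B6->T, B7->T; covered: B1=F, B2=S, B3=F, B4=E, B5=F, B6=T, B7=T
#8 (b=4, t=4) -> B2->E, B1->T, B2->E, B1->T, B2->S, B1->F, B4->E, B3->F, B5->F, B6->T, B7->T; covered: B1=T, B1=F, B2=S, B2=E, B3=F, B4=E, B5=F, B6=T, B7=T
#9 (b=10, t=6) -> B2->S, B1->F, B4->E, B3->F, B5->F, B6->T, B7->F, B8->F; covered: B1=F, B2=S, B3=F, B4=E, B5=F, B6=T, B7=F, B8=F
#10 (b=1, t=5) -> B2->E, B1->F, B4->E, B3->T, B6->T, B7->T; covered: B1=F, B2=E, B3=T, B4=E, B6=T, B7=T
the full pool covers 12 outcomes: B1=T, B1=F, B2=S, B2=E, B3=T, B3=F, B4=E, B5=F, B6=T, B7=T, B7=F, B8=F
size 1 is not enough: best union over all size-1 subsets is 9/12
inputs {3, 8} (size 2) cover everything; no size-2 subset with a lexicographically smaller index list covers all 12

Answer: 2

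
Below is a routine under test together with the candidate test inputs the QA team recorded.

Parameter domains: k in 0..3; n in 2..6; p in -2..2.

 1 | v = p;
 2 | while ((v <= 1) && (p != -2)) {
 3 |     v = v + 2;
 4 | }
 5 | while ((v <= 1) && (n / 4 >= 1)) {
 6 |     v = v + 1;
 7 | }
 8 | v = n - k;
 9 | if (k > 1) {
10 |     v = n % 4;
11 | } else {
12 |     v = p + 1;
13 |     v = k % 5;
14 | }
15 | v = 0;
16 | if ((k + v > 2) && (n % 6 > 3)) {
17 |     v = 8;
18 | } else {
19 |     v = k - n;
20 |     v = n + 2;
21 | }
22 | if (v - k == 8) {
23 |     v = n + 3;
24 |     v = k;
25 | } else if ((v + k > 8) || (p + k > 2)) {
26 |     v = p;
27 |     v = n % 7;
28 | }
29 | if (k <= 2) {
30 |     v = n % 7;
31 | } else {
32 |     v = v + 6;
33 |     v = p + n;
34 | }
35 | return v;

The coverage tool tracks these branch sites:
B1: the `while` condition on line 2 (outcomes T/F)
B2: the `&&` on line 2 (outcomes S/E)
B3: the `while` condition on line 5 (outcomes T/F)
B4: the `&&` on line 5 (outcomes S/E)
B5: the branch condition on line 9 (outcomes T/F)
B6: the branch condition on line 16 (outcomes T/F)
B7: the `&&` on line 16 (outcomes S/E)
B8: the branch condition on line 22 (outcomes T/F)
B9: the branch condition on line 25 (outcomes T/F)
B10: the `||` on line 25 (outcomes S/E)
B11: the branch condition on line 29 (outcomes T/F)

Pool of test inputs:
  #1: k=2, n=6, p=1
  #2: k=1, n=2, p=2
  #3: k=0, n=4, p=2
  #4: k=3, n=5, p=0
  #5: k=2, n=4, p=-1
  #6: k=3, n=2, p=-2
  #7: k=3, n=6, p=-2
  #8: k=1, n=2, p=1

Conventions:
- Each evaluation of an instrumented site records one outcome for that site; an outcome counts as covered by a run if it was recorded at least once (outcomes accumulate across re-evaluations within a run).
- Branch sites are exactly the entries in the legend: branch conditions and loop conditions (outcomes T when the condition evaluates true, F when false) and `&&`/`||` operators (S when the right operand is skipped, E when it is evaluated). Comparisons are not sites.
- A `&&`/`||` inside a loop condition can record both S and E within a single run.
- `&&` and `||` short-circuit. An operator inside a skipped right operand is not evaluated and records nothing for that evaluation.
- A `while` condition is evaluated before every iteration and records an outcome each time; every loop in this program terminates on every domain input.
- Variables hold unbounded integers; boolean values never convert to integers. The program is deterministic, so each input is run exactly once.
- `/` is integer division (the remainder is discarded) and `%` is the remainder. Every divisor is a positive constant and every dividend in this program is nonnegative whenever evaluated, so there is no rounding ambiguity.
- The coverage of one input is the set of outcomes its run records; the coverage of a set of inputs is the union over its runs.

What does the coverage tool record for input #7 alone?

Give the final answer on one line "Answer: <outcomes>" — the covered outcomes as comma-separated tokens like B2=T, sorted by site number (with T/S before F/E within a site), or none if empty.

Tracing the run of input #7 (k=3, n=6, p=-2):
  B2->E, B1->F, B4->E, B3->T, B4->E, B3->T, B4->E, B3->T, B4->E, B3->T
  B4->S, B3->F, B5->T, B7->E, B6->F, B8->F, B10->S, B9->T, B11->F
as a set, this run covers: B1=F, B2=E, B3=T, B3=F, B4=S, B4=E, B5=T, B6=F, B7=E, B8=F, B9=T, B10=S, B11=F

Answer: B1=F, B2=E, B3=T, B3=F, B4=S, B4=E, B5=T, B6=F, B7=E, B8=F, B9=T, B10=S, B11=F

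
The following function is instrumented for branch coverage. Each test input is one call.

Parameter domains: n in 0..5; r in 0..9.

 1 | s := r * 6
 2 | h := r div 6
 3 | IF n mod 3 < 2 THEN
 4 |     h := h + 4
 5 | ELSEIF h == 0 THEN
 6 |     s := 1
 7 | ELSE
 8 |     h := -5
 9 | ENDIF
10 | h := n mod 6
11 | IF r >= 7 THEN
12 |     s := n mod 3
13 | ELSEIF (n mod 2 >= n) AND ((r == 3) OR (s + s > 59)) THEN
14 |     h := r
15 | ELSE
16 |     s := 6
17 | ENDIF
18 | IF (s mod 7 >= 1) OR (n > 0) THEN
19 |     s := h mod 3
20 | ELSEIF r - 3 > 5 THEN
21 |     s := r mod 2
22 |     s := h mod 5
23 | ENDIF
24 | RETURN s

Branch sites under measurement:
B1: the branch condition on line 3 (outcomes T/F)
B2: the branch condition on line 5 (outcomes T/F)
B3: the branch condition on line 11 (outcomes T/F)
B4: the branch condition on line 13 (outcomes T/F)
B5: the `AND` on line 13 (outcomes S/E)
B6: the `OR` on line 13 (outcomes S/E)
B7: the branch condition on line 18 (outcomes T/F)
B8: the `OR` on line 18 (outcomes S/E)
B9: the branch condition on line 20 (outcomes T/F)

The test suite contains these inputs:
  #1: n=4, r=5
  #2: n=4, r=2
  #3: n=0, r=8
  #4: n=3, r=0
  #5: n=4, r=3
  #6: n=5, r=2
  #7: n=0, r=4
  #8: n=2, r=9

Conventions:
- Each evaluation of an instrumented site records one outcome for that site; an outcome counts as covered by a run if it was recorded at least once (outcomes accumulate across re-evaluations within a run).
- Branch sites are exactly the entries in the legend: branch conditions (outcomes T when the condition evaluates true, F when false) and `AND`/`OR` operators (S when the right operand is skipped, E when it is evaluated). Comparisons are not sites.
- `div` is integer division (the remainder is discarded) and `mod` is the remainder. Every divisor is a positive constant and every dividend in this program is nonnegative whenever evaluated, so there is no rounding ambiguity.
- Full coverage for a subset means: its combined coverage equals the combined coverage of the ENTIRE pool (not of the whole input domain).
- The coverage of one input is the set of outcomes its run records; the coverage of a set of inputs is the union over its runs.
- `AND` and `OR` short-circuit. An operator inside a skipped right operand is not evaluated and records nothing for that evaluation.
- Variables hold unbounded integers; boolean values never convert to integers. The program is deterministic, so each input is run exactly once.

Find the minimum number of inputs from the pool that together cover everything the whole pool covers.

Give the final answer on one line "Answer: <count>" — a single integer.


test 1 (n=4, r=5) hits B1=T, B3=F, B4=F, B5=S, B7=T, B8=S
test 2 (n=4, r=2) hits B1=T, B3=F, B4=F, B5=S, B7=T, B8=S
test 3 (n=0, r=8) hits B1=T, B3=T, B7=F, B8=E, B9=F
test 4 (n=3, r=0) hits B1=T, B3=F, B4=F, B5=S, B7=T, B8=S
test 5 (n=4, r=3) hits B1=T, B3=F, B4=F, B5=S, B7=T, B8=S
test 6 (n=5, r=2) hits B1=F, B2=T, B3=F, B4=F, B5=S, B7=T, B8=S
test 7 (n=0, r=4) hits B1=T, B3=F, B4=F, B5=E, B6=E, B7=T, B8=S
test 8 (n=2, r=9) hits B1=F, B2=F, B3=T, B7=T, B8=S
together the pool reaches 15 outcomes: B1=T, B1=F, B2=T, B2=F, B3=T, B3=F, B4=F, B5=S, B5=E, B6=E, B7=T, B7=F, B8=S, B8=E, B9=F
no size-1 subset reaches all 15 outcomes (best union: 7/15)
no size-2 subset reaches all 15 outcomes (best union: 12/15)
no size-3 subset reaches all 15 outcomes (best union: 14/15)
the canonical winner is {3, 6, 7, 8}: size 4, full 15-outcome coverage, earliest index list among size-4 covers
Answer: 4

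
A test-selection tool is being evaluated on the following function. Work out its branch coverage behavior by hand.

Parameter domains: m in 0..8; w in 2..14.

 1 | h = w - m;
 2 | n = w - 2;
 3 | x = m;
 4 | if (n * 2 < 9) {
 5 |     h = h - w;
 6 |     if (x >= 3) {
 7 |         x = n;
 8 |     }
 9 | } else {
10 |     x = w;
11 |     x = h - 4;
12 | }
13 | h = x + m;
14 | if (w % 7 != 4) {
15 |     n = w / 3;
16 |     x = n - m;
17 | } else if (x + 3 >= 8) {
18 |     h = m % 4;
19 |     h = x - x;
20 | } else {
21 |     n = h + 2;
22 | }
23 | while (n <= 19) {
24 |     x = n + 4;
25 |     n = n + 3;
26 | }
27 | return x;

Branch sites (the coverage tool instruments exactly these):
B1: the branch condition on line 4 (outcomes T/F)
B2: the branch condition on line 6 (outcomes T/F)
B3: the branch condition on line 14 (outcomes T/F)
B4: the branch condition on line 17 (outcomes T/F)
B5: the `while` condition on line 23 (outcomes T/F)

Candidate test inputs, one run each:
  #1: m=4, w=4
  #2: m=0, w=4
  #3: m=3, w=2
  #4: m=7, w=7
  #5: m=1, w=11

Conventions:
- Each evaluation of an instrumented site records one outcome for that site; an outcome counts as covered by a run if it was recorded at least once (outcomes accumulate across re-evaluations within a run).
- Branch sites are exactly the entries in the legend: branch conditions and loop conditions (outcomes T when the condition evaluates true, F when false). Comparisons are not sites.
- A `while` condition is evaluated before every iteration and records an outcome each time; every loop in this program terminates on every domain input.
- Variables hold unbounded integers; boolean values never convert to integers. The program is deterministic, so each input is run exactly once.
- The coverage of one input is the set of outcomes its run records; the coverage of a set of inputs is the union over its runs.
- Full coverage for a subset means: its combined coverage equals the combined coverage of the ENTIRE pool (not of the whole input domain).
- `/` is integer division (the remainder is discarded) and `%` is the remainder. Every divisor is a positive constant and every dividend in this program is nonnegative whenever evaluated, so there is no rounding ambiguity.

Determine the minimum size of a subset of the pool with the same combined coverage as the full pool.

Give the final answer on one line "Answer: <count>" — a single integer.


input #1 (m=4, w=4): events B1->T, B2->T, B3->F, B4->F, B5->T, B5->T, B5->T, B5->T, B5->F; covers B1=T, B2=T, B3=F, B4=F, B5=T, B5=F
input #2 (m=0, w=4): events B1->T, B2->F, B3->F, B4->F, B5->T, B5->T, B5->T, B5->T, B5->T, B5->T, B5->F; covers B1=T, B2=F, B3=F, B4=F, B5=T, B5=F
input #3 (m=3, w=2): events B1->T, B2->T, B3->T, B5->T, B5->T, B5->T, B5->T, B5->T, B5->T, B5->T, B5->F; covers B1=T, B2=T, B3=T, B5=T, B5=F
input #4 (m=7, w=7): events B1->F, B3->T, B5->T, B5->T, B5->T, B5->T, B5->T, B5->T, B5->F; covers B1=F, B3=T, B5=T, B5=F
input #5 (m=1, w=11): events B1->F, B3->F, B4->T, B5->T, B5->T, B5->T, B5->T, B5->F; covers B1=F, B3=F, B4=T, B5=T, B5=F
pool-wide coverage (10 outcomes): B1=T, B1=F, B2=T, B2=F, B3=T, B3=F, B4=T, B4=F, B5=T, B5=F
checked all size-1 subsets: none covers 10 outcomes (max 6/10)
checked all size-2 subsets: none covers 10 outcomes (max 8/10)
the canonical winner is {2, 3, 5}: size 3, full 10-outcome coverage, earliest index list among size-3 covers
Answer: 3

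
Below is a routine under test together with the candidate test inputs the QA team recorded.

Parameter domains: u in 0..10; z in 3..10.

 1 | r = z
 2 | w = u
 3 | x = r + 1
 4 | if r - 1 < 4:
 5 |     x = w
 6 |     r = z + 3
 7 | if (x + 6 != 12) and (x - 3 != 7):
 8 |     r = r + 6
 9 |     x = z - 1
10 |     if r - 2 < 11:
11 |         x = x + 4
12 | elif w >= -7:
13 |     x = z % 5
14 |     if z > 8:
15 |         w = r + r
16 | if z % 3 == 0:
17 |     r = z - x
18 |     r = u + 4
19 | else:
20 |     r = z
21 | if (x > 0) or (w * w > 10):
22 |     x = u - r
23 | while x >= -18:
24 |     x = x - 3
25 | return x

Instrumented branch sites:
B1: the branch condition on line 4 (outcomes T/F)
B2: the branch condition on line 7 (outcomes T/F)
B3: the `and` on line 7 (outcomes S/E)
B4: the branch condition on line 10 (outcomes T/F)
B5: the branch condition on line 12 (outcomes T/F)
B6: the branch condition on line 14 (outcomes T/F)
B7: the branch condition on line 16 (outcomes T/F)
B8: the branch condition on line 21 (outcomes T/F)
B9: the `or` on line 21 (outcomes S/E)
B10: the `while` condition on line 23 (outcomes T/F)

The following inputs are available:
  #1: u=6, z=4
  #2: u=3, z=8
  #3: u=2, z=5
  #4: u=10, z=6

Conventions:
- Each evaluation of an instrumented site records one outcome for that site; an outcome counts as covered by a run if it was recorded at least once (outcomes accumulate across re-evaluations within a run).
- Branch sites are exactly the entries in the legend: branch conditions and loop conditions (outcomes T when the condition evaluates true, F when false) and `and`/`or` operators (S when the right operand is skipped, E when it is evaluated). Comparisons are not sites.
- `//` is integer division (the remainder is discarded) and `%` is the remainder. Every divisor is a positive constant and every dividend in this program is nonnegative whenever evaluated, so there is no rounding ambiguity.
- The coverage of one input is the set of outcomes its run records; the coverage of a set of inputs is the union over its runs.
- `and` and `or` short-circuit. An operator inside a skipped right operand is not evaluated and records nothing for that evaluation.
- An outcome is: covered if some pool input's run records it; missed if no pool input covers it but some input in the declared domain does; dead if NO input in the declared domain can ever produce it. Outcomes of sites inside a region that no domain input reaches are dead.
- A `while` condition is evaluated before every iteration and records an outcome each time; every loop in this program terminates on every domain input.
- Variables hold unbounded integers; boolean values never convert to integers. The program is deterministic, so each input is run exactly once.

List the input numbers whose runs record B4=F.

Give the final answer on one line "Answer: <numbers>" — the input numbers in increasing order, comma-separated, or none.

input #1 (u=6, z=4): does not produce B4=F
input #2 (u=3, z=8): produces B4=F
input #3 (u=2, z=5): does not produce B4=F
input #4 (u=10, z=6): does not produce B4=F

Answer: 2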